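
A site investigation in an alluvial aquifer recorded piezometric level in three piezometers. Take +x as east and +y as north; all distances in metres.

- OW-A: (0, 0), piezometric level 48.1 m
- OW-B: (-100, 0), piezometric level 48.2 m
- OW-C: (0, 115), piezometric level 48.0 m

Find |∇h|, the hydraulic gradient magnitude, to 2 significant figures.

0.0013

∂h/∂x = (48.2 − 48.1) / (-100 − 0) = -0.001000
∂h/∂y = (48.0 − 48.1) / (115 − 0) = -0.0008696
|∇h| = √(-0.001000² + -0.0008696²) = 0.001325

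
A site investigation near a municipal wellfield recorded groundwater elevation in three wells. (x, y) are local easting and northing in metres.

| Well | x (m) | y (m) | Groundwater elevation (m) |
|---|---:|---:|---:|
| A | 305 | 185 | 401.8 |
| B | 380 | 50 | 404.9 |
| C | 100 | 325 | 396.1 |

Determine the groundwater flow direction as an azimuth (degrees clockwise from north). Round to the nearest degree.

With h = a·x + b·y + c and A as origin, the differences give:
  75·a + (-135)·b = +3.1
  (-205)·a + 140·b = -5.7
Eliminate b (×140 and ×(-135), subtract): -17175·a = -335.50 → a = ∂h/∂x = +0.01953
Back-substitute: b = ∂h/∂y = -0.01211.
Flow direction (−∇h) has components (-0.01953 E, +0.01211 N).
Azimuth = atan2(E, N) = atan2(-0.01953, +0.01211) = 301.8° ≈ 302°.

302°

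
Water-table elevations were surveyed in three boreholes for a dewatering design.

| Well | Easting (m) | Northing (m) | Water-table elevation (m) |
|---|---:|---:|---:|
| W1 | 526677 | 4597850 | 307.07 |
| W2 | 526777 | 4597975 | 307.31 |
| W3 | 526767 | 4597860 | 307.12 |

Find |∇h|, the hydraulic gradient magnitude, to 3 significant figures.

0.00166

Three-point gradient (reference W1): Δ to W2 = (100, 125, +0.24), Δ to W3 = (90, 10, +0.05).
∂h/∂x = +0.0003756, ∂h/∂y = +0.001620 (det = -10250).
|∇h| = √(0.0003756² + 0.001620²) = 0.001663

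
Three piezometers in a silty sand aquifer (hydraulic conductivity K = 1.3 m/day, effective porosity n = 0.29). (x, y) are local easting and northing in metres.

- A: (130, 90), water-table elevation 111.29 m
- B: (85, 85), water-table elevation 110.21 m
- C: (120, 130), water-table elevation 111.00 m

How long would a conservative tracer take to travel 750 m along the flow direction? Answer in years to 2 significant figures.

Taking A as reference: B−A = (-45, -5, -1.08); C−A = (-10, 40, -0.29).
Determinant of the coordinate differences = (-45)·40 − (-10)·(-5) = -1850.
∂h/∂x = [(-1.08)·40 − (-0.29)·(-5)] / -1850 = +0.02414
∂h/∂y = [(-45)·(-0.29) − (-10)·(-1.08)] / -1850 = -0.001216
|∇h| = √(0.02414² + -0.001216²) = 0.02417
Seepage velocity v = K·i/n = 1.3 × 0.02417 / 0.29 = 0.1083 m/day.
t = 750 / 0.1083 = 6925 days = 19 years.

19 years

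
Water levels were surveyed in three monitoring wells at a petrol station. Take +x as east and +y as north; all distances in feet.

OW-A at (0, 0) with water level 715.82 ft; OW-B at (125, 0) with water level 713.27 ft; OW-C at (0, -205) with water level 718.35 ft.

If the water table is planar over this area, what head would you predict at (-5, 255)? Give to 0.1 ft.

712.8 ft

∂h/∂x = (713.27 − 715.82) / (125 − 0) = -0.02040
∂h/∂y = (718.35 − 715.82) / (-205 − 0) = -0.01234
h(-5, 255) = 715.82 + (-0.02040)·(-5) + (-0.01234)·(255) = 715.82 +0.102 -3.147 = 712.775 ft.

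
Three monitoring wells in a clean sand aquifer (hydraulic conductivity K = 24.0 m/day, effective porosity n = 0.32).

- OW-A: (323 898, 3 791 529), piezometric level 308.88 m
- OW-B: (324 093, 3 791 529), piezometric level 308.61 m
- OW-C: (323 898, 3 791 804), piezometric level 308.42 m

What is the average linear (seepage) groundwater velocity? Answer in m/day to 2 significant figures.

∂h/∂x = (308.61 − 308.88) / (324093 − 323898) = -0.001385
∂h/∂y = (308.42 − 308.88) / (3791804 − 3791529) = -0.001673
|∇h| = √(-0.001385² + -0.001673²) = 0.002172
Seepage velocity v = K·i/n = 24.0 × 0.002172 / 0.32 = 0.1629 m/day.

0.16 m/day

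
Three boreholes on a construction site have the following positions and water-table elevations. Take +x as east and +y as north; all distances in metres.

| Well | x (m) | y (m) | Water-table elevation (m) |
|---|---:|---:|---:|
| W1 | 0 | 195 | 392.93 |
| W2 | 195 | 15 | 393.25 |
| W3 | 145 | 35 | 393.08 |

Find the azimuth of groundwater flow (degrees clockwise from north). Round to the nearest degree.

Differences from W1: to W2 (Δx, Δy, Δh) = (195, -180, +0.32); to W3 = (145, -160, +0.15).
Determinant of the coordinate differences = 195·(-160) − 145·(-180) = -5100.
∂h/∂x = [(+0.32)·(-160) − (+0.15)·(-180)] / -5100 = +0.004745
∂h/∂y = [195·(+0.15) − 145·(+0.32)] / -5100 = +0.003363
Flow direction (−∇h) has components (-0.004745 E, -0.003363 N).
Azimuth = atan2(E, N) = atan2(-0.004745, -0.003363) = 234.7° ≈ 235°.

235°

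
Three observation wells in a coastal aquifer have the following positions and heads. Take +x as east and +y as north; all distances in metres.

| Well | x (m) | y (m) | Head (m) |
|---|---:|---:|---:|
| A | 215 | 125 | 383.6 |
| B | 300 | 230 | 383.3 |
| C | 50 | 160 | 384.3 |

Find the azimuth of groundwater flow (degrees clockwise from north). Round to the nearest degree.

Differences from A: to B (Δx, Δy, Δh) = (85, 105, -0.3); to C = (-165, 35, +0.7).
Solve a·Δx + b·Δy = Δh: det = 85·35 − (-165)·105 = 20300.
∂h/∂x = [(-0.3)·35 − (+0.7)·105] / 20300 = -0.004138
∂h/∂y = [85·(+0.7) − (-165)·(-0.3)] / 20300 = +0.0004926
Flow direction (−∇h) has components (+0.004138 E, -0.0004926 N).
Azimuth = atan2(E, N) = atan2(+0.004138, -0.0004926) = 96.8° ≈ 097°.

097°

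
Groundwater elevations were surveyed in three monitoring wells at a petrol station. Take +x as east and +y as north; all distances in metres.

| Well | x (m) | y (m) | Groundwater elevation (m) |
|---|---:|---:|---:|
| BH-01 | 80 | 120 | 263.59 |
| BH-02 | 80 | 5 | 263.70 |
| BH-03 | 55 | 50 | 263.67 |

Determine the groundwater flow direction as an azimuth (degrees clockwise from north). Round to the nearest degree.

Differences from BH-01: to BH-02 (Δx, Δy, Δh) = (0, -115, +0.11); to BH-03 = (-25, -70, +0.08).
Solve a·Δx + b·Δy = Δh: det = 0·(-70) − (-25)·(-115) = -2875.
∂h/∂x = [(+0.11)·(-70) − (+0.08)·(-115)] / -2875 = -0.0005217
∂h/∂y = [0·(+0.08) − (-25)·(+0.11)] / -2875 = -0.0009565
Flow direction (−∇h) has components (+0.0005217 E, +0.0009565 N).
Azimuth = atan2(E, N) = atan2(+0.0005217, +0.0009565) = 28.6° ≈ 029°.

029°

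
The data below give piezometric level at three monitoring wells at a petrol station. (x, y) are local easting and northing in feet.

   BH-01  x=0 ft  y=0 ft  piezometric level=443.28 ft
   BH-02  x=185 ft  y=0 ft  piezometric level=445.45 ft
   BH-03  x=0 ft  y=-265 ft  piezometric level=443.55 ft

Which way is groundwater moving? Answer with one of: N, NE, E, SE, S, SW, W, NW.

∂h/∂x = (445.45 − 443.28) / (185 − 0) = +0.01173
∂h/∂y = (443.55 − 443.28) / (-265 − 0) = -0.001019
Flow = −∇h = (-0.01173 east, +0.001019 north), which points west.

W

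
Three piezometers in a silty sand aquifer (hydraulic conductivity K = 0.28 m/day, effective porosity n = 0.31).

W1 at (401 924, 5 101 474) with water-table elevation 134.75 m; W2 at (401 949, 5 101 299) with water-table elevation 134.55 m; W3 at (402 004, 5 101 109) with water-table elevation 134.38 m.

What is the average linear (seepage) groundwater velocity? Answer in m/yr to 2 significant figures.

Taking W1 as reference: W2−W1 = (25, -175, -0.20); W3−W1 = (80, -365, -0.37).
Solve a·Δx + b·Δy = Δh: det = 25·(-365) − 80·(-175) = 4875.
∂h/∂x = [(-0.20)·(-365) − (-0.37)·(-175)] / 4875 = +0.001692
∂h/∂y = [25·(-0.37) − 80·(-0.20)] / 4875 = +0.001385
|∇h| = √(0.001692² + 0.001385²) = 0.002187
Seepage velocity v = K·i/n = 0.28 × 0.002187 / 0.31 = 0.001975 m/day = 0.7214 m/yr.

0.72 m/yr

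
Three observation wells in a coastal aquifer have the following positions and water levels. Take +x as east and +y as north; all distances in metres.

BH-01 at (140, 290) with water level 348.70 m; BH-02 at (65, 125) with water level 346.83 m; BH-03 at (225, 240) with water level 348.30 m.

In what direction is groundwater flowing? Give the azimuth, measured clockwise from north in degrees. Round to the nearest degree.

Taking BH-01 as reference: BH-02−BH-01 = (-75, -165, -1.87); BH-03−BH-01 = (85, -50, -0.40).
Solve a·Δx + b·Δy = Δh: det = (-75)·(-50) − 85·(-165) = 17775.
∂h/∂x = [(-1.87)·(-50) − (-0.40)·(-165)] / 17775 = +0.001547
∂h/∂y = [(-75)·(-0.40) − 85·(-1.87)] / 17775 = +0.01063
Flow direction (−∇h) has components (-0.001547 E, -0.01063 N).
Azimuth = atan2(E, N) = atan2(-0.001547, -0.01063) = 188.3° ≈ 188°.

188°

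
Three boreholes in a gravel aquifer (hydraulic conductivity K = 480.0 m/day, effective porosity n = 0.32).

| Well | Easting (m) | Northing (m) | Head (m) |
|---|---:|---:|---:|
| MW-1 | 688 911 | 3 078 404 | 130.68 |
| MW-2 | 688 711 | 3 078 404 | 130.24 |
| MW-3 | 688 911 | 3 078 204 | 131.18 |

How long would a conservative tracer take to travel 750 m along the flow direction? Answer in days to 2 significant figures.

150 days

∂h/∂x = (130.24 − 130.68) / (688711 − 688911) = +0.002200
∂h/∂y = (131.18 − 130.68) / (3078204 − 3078404) = -0.002500
|∇h| = √(0.002200² + -0.002500²) = 0.00333
Seepage velocity v = K·i/n = 480.0 × 0.00333 / 0.32 = 4.995 m/day.
t = 750 / 4.995 = 150.2 days.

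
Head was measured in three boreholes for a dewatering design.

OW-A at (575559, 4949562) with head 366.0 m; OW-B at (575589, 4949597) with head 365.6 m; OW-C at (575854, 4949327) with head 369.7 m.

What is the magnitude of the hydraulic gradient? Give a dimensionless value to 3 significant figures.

With h = a·x + b·y + c and OW-A as origin, the differences give:
  30·a + 35·b = -0.4
  295·a + (-235)·b = +3.7
Eliminate b (×(-235) and ×35, subtract): -17375·a = -35.50 → a = ∂h/∂x = +0.002043
Back-substitute: b = ∂h/∂y = -0.01318.
|∇h| = √(0.002043² + -0.01318²) = 0.01334

0.0133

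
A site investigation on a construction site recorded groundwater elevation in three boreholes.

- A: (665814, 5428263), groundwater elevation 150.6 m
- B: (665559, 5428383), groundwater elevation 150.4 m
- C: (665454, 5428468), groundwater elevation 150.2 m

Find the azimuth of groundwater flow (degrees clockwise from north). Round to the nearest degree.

013°

Differences from A: to B (Δx, Δy, Δh) = (-255, 120, -0.2); to C = (-360, 205, -0.4).
Solve a·Δx + b·Δy = Δh: det = (-255)·205 − (-360)·120 = -9075.
∂h/∂x = [(-0.2)·205 − (-0.4)·120] / -9075 = -0.0007713
∂h/∂y = [(-255)·(-0.4) − (-360)·(-0.2)] / -9075 = -0.003306
Flow direction (−∇h) has components (+0.0007713 E, +0.003306 N).
Azimuth = atan2(E, N) = atan2(+0.0007713, +0.003306) = 13.1° ≈ 013°.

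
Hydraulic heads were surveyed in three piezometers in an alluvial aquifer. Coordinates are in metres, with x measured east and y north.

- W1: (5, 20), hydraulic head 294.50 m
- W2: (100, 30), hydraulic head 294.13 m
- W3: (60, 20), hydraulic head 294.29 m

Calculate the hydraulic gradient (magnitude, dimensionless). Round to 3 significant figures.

Differences from W1: to W2 (Δx, Δy, Δh) = (95, 10, -0.37); to W3 = (55, 0, -0.21).
Determinant of the coordinate differences = 95·0 − 55·10 = -550.
∂h/∂x = [(-0.37)·0 − (-0.21)·10] / -550 = -0.003818
∂h/∂y = [95·(-0.21) − 55·(-0.37)] / -550 = -0.0007273
|∇h| = √(-0.003818² + -0.0007273²) = 0.003887

0.00389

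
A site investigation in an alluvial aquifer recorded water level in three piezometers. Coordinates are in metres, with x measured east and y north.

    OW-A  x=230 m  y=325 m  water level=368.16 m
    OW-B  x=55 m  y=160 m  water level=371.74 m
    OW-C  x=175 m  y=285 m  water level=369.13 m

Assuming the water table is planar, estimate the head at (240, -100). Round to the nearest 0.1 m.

Taking OW-A as reference: OW-B−OW-A = (-175, -165, +3.58); OW-C−OW-A = (-55, -40, +0.97).
Solve a·Δx + b·Δy = Δh: det = (-175)·(-40) − (-55)·(-165) = -2075.
∂h/∂x = [(+3.58)·(-40) − (+0.97)·(-165)] / -2075 = -0.008120
∂h/∂y = [(-175)·(+0.97) − (-55)·(+3.58)] / -2075 = -0.01308
h(240, -100) = 368.16 + (-0.008120)·(10) + (-0.01308)·(-425) = 368.16 -0.081 +5.561 = 373.640 m.

373.6 m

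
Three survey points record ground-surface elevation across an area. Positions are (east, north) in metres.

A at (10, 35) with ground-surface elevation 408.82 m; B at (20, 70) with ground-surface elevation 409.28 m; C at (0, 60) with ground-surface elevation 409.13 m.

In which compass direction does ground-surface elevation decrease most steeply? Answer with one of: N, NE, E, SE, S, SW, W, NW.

Three-point gradient (reference A): Δ to B = (10, 35, +0.46), Δ to C = (-10, 25, +0.31).
∂z/∂x = +0.001083, ∂z/∂y = +0.01283 (det = 600).
Steepest decrease is along −∇f = (-0.001083 E, -0.01283 N) → south.

S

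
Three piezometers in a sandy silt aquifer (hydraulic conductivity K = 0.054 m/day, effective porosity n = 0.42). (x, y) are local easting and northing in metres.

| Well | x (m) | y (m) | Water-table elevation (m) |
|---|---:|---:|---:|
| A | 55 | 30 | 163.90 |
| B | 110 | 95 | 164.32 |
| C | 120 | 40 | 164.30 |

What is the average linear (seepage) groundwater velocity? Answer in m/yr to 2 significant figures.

Taking A as reference: B−A = (55, 65, +0.42); C−A = (65, 10, +0.40).
Solve a·Δx + b·Δy = Δh: det = 55·10 − 65·65 = -3675.
∂h/∂x = [(+0.42)·10 − (+0.40)·65] / -3675 = +0.005932
∂h/∂y = [55·(+0.40) − 65·(+0.42)] / -3675 = +0.001442
|∇h| = √(0.005932² + 0.001442²) = 0.006105
Seepage velocity v = K·i/n = 0.054 × 0.006105 / 0.42 = 0.0007849 m/day = 0.2867 m/yr.

0.29 m/yr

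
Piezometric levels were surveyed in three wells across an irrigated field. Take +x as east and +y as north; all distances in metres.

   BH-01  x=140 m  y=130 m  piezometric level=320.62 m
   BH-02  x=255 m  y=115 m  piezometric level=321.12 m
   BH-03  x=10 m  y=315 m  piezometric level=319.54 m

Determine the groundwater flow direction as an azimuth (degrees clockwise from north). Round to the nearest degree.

With h = a·x + b·y + c and BH-01 as origin, the differences give:
  115·a + (-15)·b = +0.50
  (-130)·a + 185·b = -1.08
Eliminate b (×185 and ×(-15), subtract): 19325·a = 76.300 → a = ∂h/∂x = +0.003948
Back-substitute: b = ∂h/∂y = -0.003063.
Flow direction (−∇h) has components (-0.003948 E, +0.003063 N).
Azimuth = atan2(E, N) = atan2(-0.003948, +0.003063) = 307.8° ≈ 308°.

308°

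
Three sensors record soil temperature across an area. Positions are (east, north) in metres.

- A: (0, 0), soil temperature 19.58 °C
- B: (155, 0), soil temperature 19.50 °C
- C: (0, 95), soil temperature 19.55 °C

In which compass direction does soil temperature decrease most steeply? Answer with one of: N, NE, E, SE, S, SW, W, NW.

∂T/∂x = (19.50 − 19.58) / (155 − 0) = -0.0005161
∂T/∂y = (19.55 − 19.58) / (95 − 0) = -0.0003158
Steepest decrease is along −∇f = (+0.0005161 E, +0.0003158 N) → northeast.

NE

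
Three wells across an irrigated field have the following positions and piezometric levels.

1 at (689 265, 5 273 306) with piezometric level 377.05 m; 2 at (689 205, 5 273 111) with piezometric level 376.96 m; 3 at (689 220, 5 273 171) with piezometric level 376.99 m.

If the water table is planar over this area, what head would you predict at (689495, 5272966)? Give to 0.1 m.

376.7 m

Taking 1 as reference: 2−1 = (-60, -195, -0.09); 3−1 = (-45, -135, -0.06).
Determinant of the coordinate differences = (-60)·(-135) − (-45)·(-195) = -675.
∂h/∂x = [(-0.09)·(-135) − (-0.06)·(-195)] / -675 = -0.0006667
∂h/∂y = [(-60)·(-0.06) − (-45)·(-0.09)] / -675 = +0.0006667
h(689495, 5272966) = 377.05 + (-0.0006667)·(230) + (+0.0006667)·(-340) = 377.05 -0.153 -0.227 = 376.670 m.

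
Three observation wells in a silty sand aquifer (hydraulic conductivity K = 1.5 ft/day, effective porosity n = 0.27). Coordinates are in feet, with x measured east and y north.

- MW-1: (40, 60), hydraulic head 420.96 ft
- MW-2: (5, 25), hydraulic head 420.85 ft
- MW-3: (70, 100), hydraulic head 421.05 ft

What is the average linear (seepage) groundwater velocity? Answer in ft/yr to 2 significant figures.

7.3 ft/yr

Three-point gradient (reference MW-1): Δ to MW-2 = (-35, -35, -0.11), Δ to MW-3 = (30, 40, +0.09).
∂h/∂x = +0.003571, ∂h/∂y = -0.0004286 (det = -350).
|∇h| = √(0.003571² + -0.0004286²) = 0.003597
Seepage velocity v = K·i/n = 1.5 × 0.003597 / 0.27 = 0.01998 ft/day = 7.298 ft/yr.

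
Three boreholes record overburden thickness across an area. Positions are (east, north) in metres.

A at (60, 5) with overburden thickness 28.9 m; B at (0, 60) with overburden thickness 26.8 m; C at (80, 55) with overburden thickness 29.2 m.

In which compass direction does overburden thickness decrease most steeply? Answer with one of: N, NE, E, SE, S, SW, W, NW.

W

Differences from A: to B (Δx, Δy, Δh) = (-60, 55, -2.1); to C = (20, 50, +0.3).
Solve a·Δx + b·Δy = Δd: det = (-60)·50 − 20·55 = -4100.
∂d/∂x = [(-2.1)·50 − (+0.3)·55] / -4100 = +0.02963
∂d/∂y = [(-60)·(+0.3) − 20·(-2.1)] / -4100 = -0.005854
Steepest decrease is along −∇f = (-0.02963 E, +0.005854 N) → west.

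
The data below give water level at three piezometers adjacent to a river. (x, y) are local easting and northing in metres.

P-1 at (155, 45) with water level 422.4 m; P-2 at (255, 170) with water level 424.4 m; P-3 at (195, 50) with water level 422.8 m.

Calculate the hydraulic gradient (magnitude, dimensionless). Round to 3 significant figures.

Taking P-1 as reference: P-2−P-1 = (100, 125, +2.0); P-3−P-1 = (40, 5, +0.4).
Solve a·Δx + b·Δy = Δh: det = 100·5 − 40·125 = -4500.
∂h/∂x = [(+2.0)·5 − (+0.4)·125] / -4500 = +0.008889
∂h/∂y = [100·(+0.4) − 40·(+2.0)] / -4500 = +0.008889
|∇h| = √(0.008889² + 0.008889²) = 0.01257

0.0126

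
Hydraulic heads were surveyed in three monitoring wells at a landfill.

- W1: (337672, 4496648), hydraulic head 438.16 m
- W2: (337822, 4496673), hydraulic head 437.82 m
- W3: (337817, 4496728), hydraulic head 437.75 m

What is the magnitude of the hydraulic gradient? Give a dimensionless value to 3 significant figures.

0.00249

Differences from W1: to W2 (Δx, Δy, Δh) = (150, 25, -0.34); to W3 = (145, 80, -0.41).
Solve a·Δx + b·Δy = Δh: det = 150·80 − 145·25 = 8375.
∂h/∂x = [(-0.34)·80 − (-0.41)·25] / 8375 = -0.002024
∂h/∂y = [150·(-0.41) − 145·(-0.34)] / 8375 = -0.001457
|∇h| = √(-0.002024² + -0.001457²) = 0.002494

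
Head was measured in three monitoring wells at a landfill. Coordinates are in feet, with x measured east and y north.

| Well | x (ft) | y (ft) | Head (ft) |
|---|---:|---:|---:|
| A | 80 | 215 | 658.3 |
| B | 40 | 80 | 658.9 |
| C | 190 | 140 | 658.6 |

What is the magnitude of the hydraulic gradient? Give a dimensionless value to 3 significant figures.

Differences from A: to B (Δx, Δy, Δh) = (-40, -135, +0.6); to C = (110, -75, +0.3).
Solve a·Δx + b·Δy = Δh: det = (-40)·(-75) − 110·(-135) = 17850.
∂h/∂x = [(+0.6)·(-75) − (+0.3)·(-135)] / 17850 = -0.0002521
∂h/∂y = [(-40)·(+0.3) − 110·(+0.6)] / 17850 = -0.004370
|∇h| = √(-0.0002521² + -0.004370²) = 0.004377

0.00438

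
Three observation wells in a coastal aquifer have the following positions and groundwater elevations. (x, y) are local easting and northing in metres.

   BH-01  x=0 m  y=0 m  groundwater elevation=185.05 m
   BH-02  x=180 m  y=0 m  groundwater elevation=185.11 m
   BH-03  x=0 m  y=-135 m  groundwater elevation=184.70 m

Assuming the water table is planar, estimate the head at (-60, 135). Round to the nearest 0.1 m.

185.4 m

∂h/∂x = (185.11 − 185.05) / (180 − 0) = +0.0003333
∂h/∂y = (184.70 − 185.05) / (-135 − 0) = +0.002593
h(-60, 135) = 185.05 + (+0.0003333)·(-60) + (+0.002593)·(135) = 185.05 -0.020 +0.350 = 185.380 m.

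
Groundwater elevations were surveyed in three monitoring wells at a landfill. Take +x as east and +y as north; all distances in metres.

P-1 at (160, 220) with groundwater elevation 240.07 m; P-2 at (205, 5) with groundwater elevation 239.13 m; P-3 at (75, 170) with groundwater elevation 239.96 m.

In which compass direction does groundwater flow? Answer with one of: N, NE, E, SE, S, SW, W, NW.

Differences from P-1: to P-2 (Δx, Δy, Δh) = (45, -215, -0.94); to P-3 = (-85, -50, -0.11).
Solve a·Δx + b·Δy = Δh: det = 45·(-50) − (-85)·(-215) = -20525.
∂h/∂x = [(-0.94)·(-50) − (-0.11)·(-215)] / -20525 = -0.001138
∂h/∂y = [45·(-0.11) − (-85)·(-0.94)] / -20525 = +0.004134
Flow = −∇h = (+0.001138 east, -0.004134 north), which points south.

S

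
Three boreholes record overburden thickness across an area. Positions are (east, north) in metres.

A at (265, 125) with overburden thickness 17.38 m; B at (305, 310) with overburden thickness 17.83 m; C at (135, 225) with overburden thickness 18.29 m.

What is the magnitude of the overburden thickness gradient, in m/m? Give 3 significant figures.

Differences from A: to B (Δx, Δy, Δh) = (40, 185, +0.45); to C = (-130, 100, +0.91).
Determinant of the coordinate differences = 40·100 − (-130)·185 = 28050.
∂d/∂x = [(+0.45)·100 − (+0.91)·185] / 28050 = -0.004398
∂d/∂y = [40·(+0.91) − (-130)·(+0.45)] / 28050 = +0.003383
|∇f| = √(-0.004398² + 0.003383²) = 0.005549 m/m

0.00555 m/m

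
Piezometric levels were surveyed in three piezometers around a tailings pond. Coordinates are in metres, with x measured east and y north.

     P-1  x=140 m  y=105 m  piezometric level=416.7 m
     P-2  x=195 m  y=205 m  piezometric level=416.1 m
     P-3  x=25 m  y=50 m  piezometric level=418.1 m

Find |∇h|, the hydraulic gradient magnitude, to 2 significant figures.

0.013

Taking P-1 as reference: P-2−P-1 = (55, 100, -0.6); P-3−P-1 = (-115, -55, +1.4).
Solve a·Δx + b·Δy = Δh: det = 55·(-55) − (-115)·100 = 8475.
∂h/∂x = [(-0.6)·(-55) − (+1.4)·100] / 8475 = -0.01263
∂h/∂y = [55·(+1.4) − (-115)·(-0.6)] / 8475 = +0.0009440
|∇h| = √(-0.01263² + 0.0009440²) = 0.01267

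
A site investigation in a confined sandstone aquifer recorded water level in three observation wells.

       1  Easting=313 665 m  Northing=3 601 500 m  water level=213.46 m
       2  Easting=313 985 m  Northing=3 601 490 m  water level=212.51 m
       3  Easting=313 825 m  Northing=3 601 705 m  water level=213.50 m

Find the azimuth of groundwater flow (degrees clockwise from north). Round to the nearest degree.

130°

Taking 1 as reference: 2−1 = (320, -10, -0.95); 3−1 = (160, 205, +0.04).
Determinant of the coordinate differences = 320·205 − 160·(-10) = 67200.
∂h/∂x = [(-0.95)·205 − (+0.04)·(-10)] / 67200 = -0.002892
∂h/∂y = [320·(+0.04) − 160·(-0.95)] / 67200 = +0.002452
Flow direction (−∇h) has components (+0.002892 E, -0.002452 N).
Azimuth = atan2(E, N) = atan2(+0.002892, -0.002452) = 130.3° ≈ 130°.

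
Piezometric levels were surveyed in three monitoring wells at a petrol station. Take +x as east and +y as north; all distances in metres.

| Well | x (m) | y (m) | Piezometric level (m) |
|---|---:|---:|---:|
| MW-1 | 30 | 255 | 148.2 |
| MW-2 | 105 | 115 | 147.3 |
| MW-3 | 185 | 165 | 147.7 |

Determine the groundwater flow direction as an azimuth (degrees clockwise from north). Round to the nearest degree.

186°

Differences from MW-1: to MW-2 (Δx, Δy, Δh) = (75, -140, -0.9); to MW-3 = (155, -90, -0.5).
Solve a·Δx + b·Δy = Δh: det = 75·(-90) − 155·(-140) = 14950.
∂h/∂x = [(-0.9)·(-90) − (-0.5)·(-140)] / 14950 = +0.0007358
∂h/∂y = [75·(-0.5) − 155·(-0.9)] / 14950 = +0.006823
Flow direction (−∇h) has components (-0.0007358 E, -0.006823 N).
Azimuth = atan2(E, N) = atan2(-0.0007358, -0.006823) = 186.2° ≈ 186°.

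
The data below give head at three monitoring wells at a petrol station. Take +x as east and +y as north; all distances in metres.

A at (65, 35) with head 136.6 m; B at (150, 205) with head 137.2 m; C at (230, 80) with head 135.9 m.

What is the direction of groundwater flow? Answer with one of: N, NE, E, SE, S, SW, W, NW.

SE

With h = a·x + b·y + c and A as origin, the differences give:
  85·a + 170·b = +0.6
  165·a + 45·b = -0.7
Eliminate b (×45 and ×170, subtract): -24225·a = 146.00 → a = ∂h/∂x = -0.006027
Back-substitute: b = ∂h/∂y = +0.006543.
Flow = −∇h = (+0.006027 east, -0.006543 north), which points southeast.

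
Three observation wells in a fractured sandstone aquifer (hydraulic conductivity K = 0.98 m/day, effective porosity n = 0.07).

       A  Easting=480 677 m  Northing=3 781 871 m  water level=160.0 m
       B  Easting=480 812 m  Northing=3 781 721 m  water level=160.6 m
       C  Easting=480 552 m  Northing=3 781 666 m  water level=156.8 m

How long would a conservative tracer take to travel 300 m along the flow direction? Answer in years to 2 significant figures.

Three-point gradient (reference A): Δ to B = (135, -150, +0.6), Δ to C = (-125, -205, -3.2).
∂h/∂x = +0.01299, ∂h/∂y = +0.007690 (det = -46425).
|∇h| = √(0.01299² + 0.007690²) = 0.0151
Seepage velocity v = K·i/n = 0.98 × 0.0151 / 0.07 = 0.2114 m/day.
t = 300 / 0.2114 = 1419 days = 3.89 years.

3.9 years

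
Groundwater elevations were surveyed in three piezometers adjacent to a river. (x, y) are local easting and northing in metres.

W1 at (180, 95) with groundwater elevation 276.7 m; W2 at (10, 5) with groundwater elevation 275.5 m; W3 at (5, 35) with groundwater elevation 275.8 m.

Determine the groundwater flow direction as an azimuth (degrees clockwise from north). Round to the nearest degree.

189°

With h = a·x + b·y + c and W1 as origin, the differences give:
  (-170)·a + (-90)·b = -1.2
  (-175)·a + (-60)·b = -0.9
Eliminate b (×(-60) and ×(-90), subtract): -5550·a = -9.00 → a = ∂h/∂x = +0.001622
Back-substitute: b = ∂h/∂y = +0.01027.
Flow direction (−∇h) has components (-0.001622 E, -0.01027 N).
Azimuth = atan2(E, N) = atan2(-0.001622, -0.01027) = 189.0° ≈ 189°.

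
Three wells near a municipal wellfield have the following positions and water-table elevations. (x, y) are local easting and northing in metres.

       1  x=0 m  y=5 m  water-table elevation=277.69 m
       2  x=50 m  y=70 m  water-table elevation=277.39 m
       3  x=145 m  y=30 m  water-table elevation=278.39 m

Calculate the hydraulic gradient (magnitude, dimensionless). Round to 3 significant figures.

Differences from 1: to 2 (Δx, Δy, Δh) = (50, 65, -0.30); to 3 = (145, 25, +0.70).
Determinant of the coordinate differences = 50·25 − 145·65 = -8175.
∂h/∂x = [(-0.30)·25 − (+0.70)·65] / -8175 = +0.006483
∂h/∂y = [50·(+0.70) − 145·(-0.30)] / -8175 = -0.009602
|∇h| = √(0.006483² + -0.009602²) = 0.01159

0.0116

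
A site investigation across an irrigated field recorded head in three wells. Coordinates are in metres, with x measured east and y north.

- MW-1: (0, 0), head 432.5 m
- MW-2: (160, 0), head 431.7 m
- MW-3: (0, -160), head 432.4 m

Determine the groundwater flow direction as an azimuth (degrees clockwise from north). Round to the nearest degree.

097°

∂h/∂x = (431.7 − 432.5) / (160 − 0) = -0.005000
∂h/∂y = (432.4 − 432.5) / (-160 − 0) = +0.0006250
Flow direction (−∇h) has components (+0.005000 E, -0.0006250 N).
Azimuth = atan2(E, N) = atan2(+0.005000, -0.0006250) = 97.1° ≈ 097°.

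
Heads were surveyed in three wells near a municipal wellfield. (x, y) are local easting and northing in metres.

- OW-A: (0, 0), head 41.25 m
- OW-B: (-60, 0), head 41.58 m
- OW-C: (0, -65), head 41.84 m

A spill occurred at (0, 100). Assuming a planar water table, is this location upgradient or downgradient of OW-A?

∂h/∂x = (41.58 − 41.25) / (-60 − 0) = -0.005500
∂h/∂y = (41.84 − 41.25) / (-65 − 0) = -0.009077
Head at (0, 100) = 41.25 + (-0.005500)·(0) + (-0.009077)·(100) = 40.34 m.
That is lower than the 41.25 m at OW-A, so the point is downgradient.

downgradient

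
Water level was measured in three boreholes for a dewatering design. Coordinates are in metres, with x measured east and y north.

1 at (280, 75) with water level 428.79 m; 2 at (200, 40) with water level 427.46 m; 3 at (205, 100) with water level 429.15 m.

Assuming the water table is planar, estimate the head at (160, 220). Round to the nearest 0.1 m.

Differences from 1: to 2 (Δx, Δy, Δh) = (-80, -35, -1.33); to 3 = (-75, 25, +0.36).
Determinant of the coordinate differences = (-80)·25 − (-75)·(-35) = -4625.
∂h/∂x = [(-1.33)·25 − (+0.36)·(-35)] / -4625 = +0.004465
∂h/∂y = [(-80)·(+0.36) − (-75)·(-1.33)] / -4625 = +0.02779
h(160, 220) = 428.79 + (+0.004465)·(-120) + (+0.02779)·(145) = 428.79 -0.536 +4.030 = 432.284 m.

432.3 m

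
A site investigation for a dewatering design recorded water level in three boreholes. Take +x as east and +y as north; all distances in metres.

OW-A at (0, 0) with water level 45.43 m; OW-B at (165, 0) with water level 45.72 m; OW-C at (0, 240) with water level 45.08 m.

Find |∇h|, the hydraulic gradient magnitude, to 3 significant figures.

0.00228

∂h/∂x = (45.72 − 45.43) / (165 − 0) = +0.001758
∂h/∂y = (45.08 − 45.43) / (240 − 0) = -0.001458
|∇h| = √(0.001758² + -0.001458²) = 0.002284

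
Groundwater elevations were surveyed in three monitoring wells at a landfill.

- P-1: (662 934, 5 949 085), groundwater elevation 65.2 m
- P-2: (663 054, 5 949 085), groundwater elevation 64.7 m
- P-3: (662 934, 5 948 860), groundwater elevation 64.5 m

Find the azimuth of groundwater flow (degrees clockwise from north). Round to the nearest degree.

∂h/∂x = (64.7 − 65.2) / (663054 − 662934) = -0.004167
∂h/∂y = (64.5 − 65.2) / (5948860 − 5949085) = +0.003111
Flow direction (−∇h) has components (+0.004167 E, -0.003111 N).
Azimuth = atan2(E, N) = atan2(+0.004167, -0.003111) = 126.7° ≈ 127°.

127°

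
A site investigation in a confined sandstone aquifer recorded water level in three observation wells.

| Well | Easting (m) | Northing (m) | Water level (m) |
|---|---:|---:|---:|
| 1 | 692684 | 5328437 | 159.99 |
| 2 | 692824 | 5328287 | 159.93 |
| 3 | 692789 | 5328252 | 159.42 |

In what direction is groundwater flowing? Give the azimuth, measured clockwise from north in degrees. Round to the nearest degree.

With h = a·x + b·y + c and 1 as origin, the differences give:
  140·a + (-150)·b = -0.06
  105·a + (-185)·b = -0.57
Eliminate b (×(-185) and ×(-150), subtract): -10150·a = -74.400 → a = ∂h/∂x = +0.007330
Back-substitute: b = ∂h/∂y = +0.007241.
Flow direction (−∇h) has components (-0.007330 E, -0.007241 N).
Azimuth = atan2(E, N) = atan2(-0.007330, -0.007241) = 225.3° ≈ 225°.

225°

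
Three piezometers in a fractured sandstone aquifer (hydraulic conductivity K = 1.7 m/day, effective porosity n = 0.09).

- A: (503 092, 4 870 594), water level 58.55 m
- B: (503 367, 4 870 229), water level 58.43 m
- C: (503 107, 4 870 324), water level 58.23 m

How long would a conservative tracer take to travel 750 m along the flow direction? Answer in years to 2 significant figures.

62 years

With h = a·x + b·y + c and A as origin, the differences give:
  275·a + (-365)·b = -0.12
  15·a + (-270)·b = -0.32
Eliminate b (×(-270) and ×(-365), subtract): -68775·a = -84.400 → a = ∂h/∂x = +0.001227
Back-substitute: b = ∂h/∂y = +0.001253.
|∇h| = √(0.001227² + 0.001253²) = 0.001754
Seepage velocity v = K·i/n = 1.7 × 0.001754 / 0.09 = 0.03313 m/day.
t = 750 / 0.03313 = 2.264e+04 days = 62 years.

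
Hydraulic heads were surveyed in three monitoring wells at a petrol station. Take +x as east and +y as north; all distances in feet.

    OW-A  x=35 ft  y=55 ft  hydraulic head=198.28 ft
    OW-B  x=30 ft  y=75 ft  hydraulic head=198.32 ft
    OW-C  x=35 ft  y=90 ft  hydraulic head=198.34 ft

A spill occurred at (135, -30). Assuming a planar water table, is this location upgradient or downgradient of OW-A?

With h = a·x + b·y + c and OW-A as origin, the differences give:
  (-5)·a + 20·b = +0.04
  0·a + 35·b = +0.06
Eliminate b (×35 and ×20, subtract): -175·a = 0.200 → a = ∂h/∂x = -0.001143
Back-substitute: b = ∂h/∂y = +0.001714.
Head at (135, -30) = 198.28 + (-0.001143)·(100) + (+0.001714)·(-85) = 198.02 ft.
That is lower than the 198.28 ft at OW-A, so the point is downgradient.

downgradient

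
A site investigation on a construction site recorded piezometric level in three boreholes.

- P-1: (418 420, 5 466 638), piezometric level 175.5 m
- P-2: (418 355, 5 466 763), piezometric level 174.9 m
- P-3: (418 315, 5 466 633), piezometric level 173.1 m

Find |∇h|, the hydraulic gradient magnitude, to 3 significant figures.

With h = a·x + b·y + c and P-1 as origin, the differences give:
  (-65)·a + 125·b = -0.6
  (-105)·a + (-5)·b = -2.4
Eliminate b (×(-5) and ×125, subtract): 13450·a = 303.00 → a = ∂h/∂x = +0.02253
Back-substitute: b = ∂h/∂y = +0.006914.
|∇h| = √(0.02253² + 0.006914²) = 0.02357

0.0236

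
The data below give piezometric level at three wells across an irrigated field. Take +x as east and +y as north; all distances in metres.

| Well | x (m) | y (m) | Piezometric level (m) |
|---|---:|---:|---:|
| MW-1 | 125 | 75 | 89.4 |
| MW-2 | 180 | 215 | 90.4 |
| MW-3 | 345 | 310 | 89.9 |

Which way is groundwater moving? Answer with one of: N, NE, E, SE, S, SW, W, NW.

SE

Taking MW-1 as reference: MW-2−MW-1 = (55, 140, +1.0); MW-3−MW-1 = (220, 235, +0.5).
Determinant of the coordinate differences = 55·235 − 220·140 = -17875.
∂h/∂x = [(+1.0)·235 − (+0.5)·140] / -17875 = -0.009231
∂h/∂y = [55·(+0.5) − 220·(+1.0)] / -17875 = +0.01077
Flow = −∇h = (+0.009231 east, -0.01077 north), which points southeast.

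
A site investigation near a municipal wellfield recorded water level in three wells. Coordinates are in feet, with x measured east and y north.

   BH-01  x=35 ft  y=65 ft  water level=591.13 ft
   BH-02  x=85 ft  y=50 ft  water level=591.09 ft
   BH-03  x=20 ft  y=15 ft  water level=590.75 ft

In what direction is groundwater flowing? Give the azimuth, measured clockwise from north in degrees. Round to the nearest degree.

191°

Taking BH-01 as reference: BH-02−BH-01 = (50, -15, -0.04); BH-03−BH-01 = (-15, -50, -0.38).
Determinant of the coordinate differences = 50·(-50) − (-15)·(-15) = -2725.
∂h/∂x = [(-0.04)·(-50) − (-0.38)·(-15)] / -2725 = +0.001358
∂h/∂y = [50·(-0.38) − (-15)·(-0.04)] / -2725 = +0.007193
Flow direction (−∇h) has components (-0.001358 E, -0.007193 N).
Azimuth = atan2(E, N) = atan2(-0.001358, -0.007193) = 190.7° ≈ 191°.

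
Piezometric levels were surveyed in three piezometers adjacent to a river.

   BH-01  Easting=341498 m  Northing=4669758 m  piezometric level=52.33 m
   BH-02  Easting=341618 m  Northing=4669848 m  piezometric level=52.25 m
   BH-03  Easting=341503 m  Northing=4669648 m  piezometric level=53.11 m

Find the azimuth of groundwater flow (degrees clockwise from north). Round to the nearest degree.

Taking BH-01 as reference: BH-02−BH-01 = (120, 90, -0.08); BH-03−BH-01 = (5, -110, +0.78).
Solve a·Δx + b·Δy = Δh: det = 120·(-110) − 5·90 = -13650.
∂h/∂x = [(-0.08)·(-110) − (+0.78)·90] / -13650 = +0.004498
∂h/∂y = [120·(+0.78) − 5·(-0.08)] / -13650 = -0.006886
Flow direction (−∇h) has components (-0.004498 E, +0.006886 N).
Azimuth = atan2(E, N) = atan2(-0.004498, +0.006886) = 326.8° ≈ 327°.

327°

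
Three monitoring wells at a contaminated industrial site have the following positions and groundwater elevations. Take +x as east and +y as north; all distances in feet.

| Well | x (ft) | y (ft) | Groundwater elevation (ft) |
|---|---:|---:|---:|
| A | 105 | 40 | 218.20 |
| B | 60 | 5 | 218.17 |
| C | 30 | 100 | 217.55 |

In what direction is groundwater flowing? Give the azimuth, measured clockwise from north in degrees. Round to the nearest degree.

318°

With h = a·x + b·y + c and A as origin, the differences give:
  (-45)·a + (-35)·b = -0.03
  (-75)·a + 60·b = -0.65
Eliminate b (×60 and ×(-35), subtract): -5325·a = -24.550 → a = ∂h/∂x = +0.004610
Back-substitute: b = ∂h/∂y = -0.005070.
Flow direction (−∇h) has components (-0.004610 E, +0.005070 N).
Azimuth = atan2(E, N) = atan2(-0.004610, +0.005070) = 317.7° ≈ 318°.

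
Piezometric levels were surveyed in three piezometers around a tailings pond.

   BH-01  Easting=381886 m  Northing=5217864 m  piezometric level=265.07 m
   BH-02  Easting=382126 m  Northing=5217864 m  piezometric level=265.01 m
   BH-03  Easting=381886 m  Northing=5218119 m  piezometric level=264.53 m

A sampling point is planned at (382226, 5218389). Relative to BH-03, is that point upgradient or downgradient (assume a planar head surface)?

downgradient

∂h/∂x = (265.01 − 265.07) / (382126 − 381886) = -0.0002500
∂h/∂y = (264.53 − 265.07) / (5218119 − 5217864) = -0.002118
Head at (382226, 5218389) = 265.07 + (-0.0002500)·(340) + (-0.002118)·(525) = 263.87 m.
That is lower than the 264.53 m at BH-03, so the point is downgradient.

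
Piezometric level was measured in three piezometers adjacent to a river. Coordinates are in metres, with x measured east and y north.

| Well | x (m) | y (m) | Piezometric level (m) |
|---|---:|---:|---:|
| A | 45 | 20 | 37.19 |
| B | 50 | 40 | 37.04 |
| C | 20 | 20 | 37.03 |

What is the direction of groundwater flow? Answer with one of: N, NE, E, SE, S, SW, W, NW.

NW

With h = a·x + b·y + c and A as origin, the differences give:
  5·a + 20·b = -0.15
  (-25)·a + 0·b = -0.16
Eliminate b (×0 and ×20, subtract): 500·a = 3.200 → a = ∂h/∂x = +0.006400
Back-substitute: b = ∂h/∂y = -0.009100.
Flow = −∇h = (-0.006400 east, +0.009100 north), which points northwest.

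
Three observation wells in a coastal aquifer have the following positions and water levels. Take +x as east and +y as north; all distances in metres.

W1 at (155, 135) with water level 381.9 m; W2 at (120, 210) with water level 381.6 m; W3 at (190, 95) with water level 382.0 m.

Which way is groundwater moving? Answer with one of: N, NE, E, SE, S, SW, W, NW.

Differences from W1: to W2 (Δx, Δy, Δh) = (-35, 75, -0.3); to W3 = (35, -40, +0.1).
Determinant of the coordinate differences = (-35)·(-40) − 35·75 = -1225.
∂h/∂x = [(-0.3)·(-40) − (+0.1)·75] / -1225 = -0.003673
∂h/∂y = [(-35)·(+0.1) − 35·(-0.3)] / -1225 = -0.005714
Flow = −∇h = (+0.003673 east, +0.005714 north), which points northeast.

NE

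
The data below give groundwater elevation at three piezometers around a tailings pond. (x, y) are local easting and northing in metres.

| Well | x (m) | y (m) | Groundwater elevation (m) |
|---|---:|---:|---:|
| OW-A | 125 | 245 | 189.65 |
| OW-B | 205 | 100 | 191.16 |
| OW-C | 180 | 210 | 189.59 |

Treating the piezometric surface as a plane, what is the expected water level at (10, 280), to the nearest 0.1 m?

Taking OW-A as reference: OW-B−OW-A = (80, -145, +1.51); OW-C−OW-A = (55, -35, -0.06).
Solve a·Δx + b·Δy = Δh: det = 80·(-35) − 55·(-145) = 5175.
∂h/∂x = [(+1.51)·(-35) − (-0.06)·(-145)] / 5175 = -0.01189
∂h/∂y = [80·(-0.06) − 55·(+1.51)] / 5175 = -0.01698
h(10, 280) = 189.65 + (-0.01189)·(-115) + (-0.01698)·(35) = 189.65 +1.368 -0.594 = 190.424 m.

190.4 m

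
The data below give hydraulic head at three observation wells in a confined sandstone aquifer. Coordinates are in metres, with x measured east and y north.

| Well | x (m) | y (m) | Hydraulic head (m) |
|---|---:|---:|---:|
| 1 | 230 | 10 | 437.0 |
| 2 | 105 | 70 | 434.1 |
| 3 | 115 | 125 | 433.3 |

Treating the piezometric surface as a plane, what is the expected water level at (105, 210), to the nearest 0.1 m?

With h = a·x + b·y + c and 1 as origin, the differences give:
  (-125)·a + 60·b = -2.9
  (-115)·a + 115·b = -3.7
Eliminate b (×115 and ×60, subtract): -7475·a = -111.50 → a = ∂h/∂x = +0.01492
Back-substitute: b = ∂h/∂y = -0.01726.
h(105, 210) = 437.0 + (+0.01492)·(-125) + (-0.01726)·(200) = 437.0 -1.865 -3.452 = 431.684 m.

431.7 m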